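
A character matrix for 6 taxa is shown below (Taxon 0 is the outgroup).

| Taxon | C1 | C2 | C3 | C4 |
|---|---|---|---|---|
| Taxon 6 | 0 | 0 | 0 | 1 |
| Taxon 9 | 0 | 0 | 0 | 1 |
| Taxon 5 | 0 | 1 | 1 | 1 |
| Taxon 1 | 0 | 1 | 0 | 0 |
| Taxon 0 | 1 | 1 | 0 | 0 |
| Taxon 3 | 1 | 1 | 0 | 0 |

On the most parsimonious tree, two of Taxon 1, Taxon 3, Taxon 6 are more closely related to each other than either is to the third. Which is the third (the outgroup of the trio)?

Character polarity is set by the outgroup: the derived state is whichever differs from the outgroup's state, so for C1, C2 the derived state is '0', and for the remaining characters it is '1'.
C1: derived state '0' in Taxon 1, Taxon 5, Taxon 6, and Taxon 9 only — synapomorphy for {Taxon 1, Taxon 5, Taxon 6, Taxon 9}.
C2: derived state '0' in Taxon 6 and Taxon 9 only — synapomorphy for {Taxon 6, Taxon 9}.
C3: derived state '1' in Taxon 5 only — an autapomorphy, so it tells us nothing about relationships among taxa.
Only Taxon 5, Taxon 6, and Taxon 9 show the derived state '1' for C4, supporting them as a clade.
Most parsimonious ingroup topology: ((((Taxon 6,Taxon 9),Taxon 5),Taxon 1),Taxon 3).
Taxon 1 and Taxon 6 share a more recent common ancestor with each other than either does with Taxon 3, so Taxon 3 is the least closely related of the three.

Taxon 3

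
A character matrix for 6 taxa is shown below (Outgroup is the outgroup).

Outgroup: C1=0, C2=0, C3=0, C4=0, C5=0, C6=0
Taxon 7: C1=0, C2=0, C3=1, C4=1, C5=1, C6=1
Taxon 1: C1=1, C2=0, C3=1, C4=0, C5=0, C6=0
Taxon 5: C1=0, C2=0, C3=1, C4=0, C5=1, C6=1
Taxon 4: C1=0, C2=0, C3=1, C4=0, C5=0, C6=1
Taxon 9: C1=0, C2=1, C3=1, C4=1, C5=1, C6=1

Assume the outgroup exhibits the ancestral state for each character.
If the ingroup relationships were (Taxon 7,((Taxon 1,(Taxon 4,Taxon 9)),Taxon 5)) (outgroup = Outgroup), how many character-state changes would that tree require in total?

10

Map each character onto (Taxon 7,((Taxon 1,(Taxon 4,Taxon 9)),Taxon 5)) (rooted by Outgroup) and count the minimum state changes it requires (Fitch parsimony):
C1: 1; C2: 1; C3: 1; C4: 2; C5: 3; C6: 2.
Total tree length = 10.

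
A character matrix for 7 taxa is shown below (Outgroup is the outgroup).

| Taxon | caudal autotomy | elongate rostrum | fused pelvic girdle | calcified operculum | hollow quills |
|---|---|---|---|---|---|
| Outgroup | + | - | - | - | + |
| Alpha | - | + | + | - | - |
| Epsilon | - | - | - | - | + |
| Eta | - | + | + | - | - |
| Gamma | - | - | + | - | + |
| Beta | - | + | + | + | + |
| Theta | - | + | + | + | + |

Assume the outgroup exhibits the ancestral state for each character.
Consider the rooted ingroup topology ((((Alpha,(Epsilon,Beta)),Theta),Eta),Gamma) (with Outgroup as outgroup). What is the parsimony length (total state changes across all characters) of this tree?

Map each character onto ((((Alpha,(Epsilon,Beta)),Theta),Eta),Gamma) (rooted by Outgroup) and count the minimum state changes it requires (Fitch parsimony):
caudal autotomy: 1; elongate rostrum: 2; fused pelvic girdle: 2; calcified operculum: 2; hollow quills: 2.
Total tree length = 9.

9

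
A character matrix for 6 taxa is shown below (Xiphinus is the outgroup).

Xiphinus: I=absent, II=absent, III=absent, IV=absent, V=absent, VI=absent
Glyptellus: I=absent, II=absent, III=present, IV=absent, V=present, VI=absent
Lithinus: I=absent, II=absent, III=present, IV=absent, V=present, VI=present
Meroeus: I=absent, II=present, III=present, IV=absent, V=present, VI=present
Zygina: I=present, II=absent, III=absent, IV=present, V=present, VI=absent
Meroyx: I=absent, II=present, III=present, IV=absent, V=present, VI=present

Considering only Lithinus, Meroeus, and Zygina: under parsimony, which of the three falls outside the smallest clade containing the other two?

The outgroup has state 'absent' for every character, so 'present' is the derived state throughout.
I: derived state 'present' in Zygina only — an autapomorphy, so it tells us nothing about relationships among taxa.
Only Meroeus and Meroyx show the derived state 'present' for II, supporting them as a clade.
III (derived state 'present') is shared by Glyptellus, Lithinus, Meroeus, and Meroyx — a synapomorphy uniting that clade.
IV (derived state 'present') is unique to Zygina (autapomorphy; uninformative for grouping).
All ingroup taxa share the derived state 'present' for V; it defines the ingroup but does not resolve relationships within it.
VI (derived state 'present') is shared by Lithinus, Meroeus, and Meroyx — a synapomorphy uniting that clade.
Most parsimonious ingroup topology: ((Glyptellus,(Lithinus,(Meroeus,Meroyx))),Zygina).
Meroeus and Lithinus share a more recent common ancestor with each other than either does with Zygina, so Zygina is the least closely related of the three.

Zygina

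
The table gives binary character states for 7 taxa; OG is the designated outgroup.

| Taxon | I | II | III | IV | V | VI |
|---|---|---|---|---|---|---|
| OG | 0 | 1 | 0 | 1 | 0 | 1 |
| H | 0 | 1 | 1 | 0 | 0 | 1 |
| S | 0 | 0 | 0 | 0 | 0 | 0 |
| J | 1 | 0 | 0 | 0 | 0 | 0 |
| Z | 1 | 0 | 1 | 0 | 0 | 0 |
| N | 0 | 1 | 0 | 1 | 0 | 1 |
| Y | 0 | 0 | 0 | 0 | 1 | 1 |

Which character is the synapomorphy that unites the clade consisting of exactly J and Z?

I

Character polarity is set by the outgroup: the derived state is whichever differs from the outgroup's state, so for II, IV, VI the derived state is '0', and for the remaining characters it is '1'.
I (derived state '1') is shared by J and Z — a synapomorphy uniting that clade.
II (derived state '0') is shared by J, S, Y, and Z — a synapomorphy uniting that clade.
III (state '1') occurs in H and Z but conflicts with the nesting implied by the other characters — most parsimoniously interpreted as homoplasy.
IV (derived state '0') is shared by H, J, S, Y, and Z — a synapomorphy uniting that clade.
V (derived state '1') is unique to Y (autapomorphy; uninformative for grouping).
VI (derived state '0') is shared by J, S, and Z — a synapomorphy uniting that clade.
Most parsimonious ingroup topology: ((H,((S,(J,Z)),Y)),N).
The clade {J, Z} is supported by I: its derived state '1' occurs in exactly those taxa and in no other taxon (including the outgroup).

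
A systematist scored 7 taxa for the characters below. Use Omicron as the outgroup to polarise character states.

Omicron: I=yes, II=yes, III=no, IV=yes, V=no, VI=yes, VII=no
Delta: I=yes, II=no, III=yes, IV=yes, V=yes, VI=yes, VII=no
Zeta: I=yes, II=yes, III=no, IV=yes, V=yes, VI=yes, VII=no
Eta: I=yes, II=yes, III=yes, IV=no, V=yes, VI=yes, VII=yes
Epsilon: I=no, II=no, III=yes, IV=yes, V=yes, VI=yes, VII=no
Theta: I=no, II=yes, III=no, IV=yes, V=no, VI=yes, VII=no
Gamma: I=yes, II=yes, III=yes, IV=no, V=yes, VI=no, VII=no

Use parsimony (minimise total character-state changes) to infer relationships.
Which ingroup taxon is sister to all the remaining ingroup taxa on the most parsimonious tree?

Theta

Character polarity is set by the outgroup: the derived state is whichever differs from the outgroup's state, so for I, II, IV, VI the derived state is 'no', and for the remaining characters it is 'yes'.
I groups Epsilon and Theta, which is incompatible with the clades supported by the remaining characters; treating it as convergent (homoplasy) costs fewer steps than any alternative tree.
II (derived state 'no') is shared by Delta and Epsilon — a synapomorphy uniting that clade.
III (derived state 'yes') is shared by Delta, Epsilon, Eta, and Gamma — a synapomorphy uniting that clade.
IV: derived state 'no' in Eta and Gamma only — synapomorphy for {Eta, Gamma}.
V: derived state 'yes' in Delta, Epsilon, Eta, Gamma, and Zeta only — synapomorphy for {Delta, Epsilon, Eta, Gamma, Zeta}.
VI (derived state 'no') is unique to Gamma (autapomorphy; uninformative for grouping).
VII: derived state 'yes' in Eta only — an autapomorphy, so it tells us nothing about relationships among taxa.
Most parsimonious ingroup topology: ((((Delta,Epsilon),(Eta,Gamma)),Zeta),Theta).
Theta is sister to the clade containing all other ingroup taxa, so it is the earliest-diverging (most basal) ingroup lineage.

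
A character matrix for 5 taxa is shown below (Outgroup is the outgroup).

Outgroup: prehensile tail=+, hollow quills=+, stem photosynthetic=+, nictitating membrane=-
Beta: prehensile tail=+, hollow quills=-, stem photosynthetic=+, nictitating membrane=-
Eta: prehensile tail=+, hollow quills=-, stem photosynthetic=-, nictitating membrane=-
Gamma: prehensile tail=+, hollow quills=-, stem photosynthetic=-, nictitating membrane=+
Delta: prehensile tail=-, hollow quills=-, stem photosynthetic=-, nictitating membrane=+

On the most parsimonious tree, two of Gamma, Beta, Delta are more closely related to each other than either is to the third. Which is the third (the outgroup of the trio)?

Character polarity is set by the outgroup: the derived state is whichever differs from the outgroup's state, so for prehensile tail, hollow quills, stem photosynthetic the derived state is '-', and for the remaining characters it is '+'.
prehensile tail: derived state '-' in Delta only — an autapomorphy, so it tells us nothing about relationships among taxa.
hollow quills (derived state '-') is shared by all ingroup taxa — unites the whole ingroup.
stem photosynthetic (derived state '-') is shared by Delta, Eta, and Gamma — a synapomorphy uniting that clade.
nictitating membrane: derived state '+' in Delta and Gamma only — synapomorphy for {Delta, Gamma}.
Most parsimonious ingroup topology: (Beta,(Eta,(Gamma,Delta))).
Gamma and Delta share a more recent common ancestor with each other than either does with Beta, so Beta is the least closely related of the three.

Beta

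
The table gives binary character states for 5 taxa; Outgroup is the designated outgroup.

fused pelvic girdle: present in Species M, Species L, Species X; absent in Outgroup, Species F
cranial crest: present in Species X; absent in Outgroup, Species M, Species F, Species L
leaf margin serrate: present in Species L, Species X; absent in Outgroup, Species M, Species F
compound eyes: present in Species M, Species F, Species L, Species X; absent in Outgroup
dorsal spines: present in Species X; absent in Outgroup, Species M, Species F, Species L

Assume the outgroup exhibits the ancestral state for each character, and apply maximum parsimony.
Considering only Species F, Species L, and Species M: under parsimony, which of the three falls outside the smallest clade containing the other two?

Species F

The outgroup has state 'absent' for every character, so 'present' is the derived state throughout.
fused pelvic girdle (derived state 'present') is shared by Species L, Species M, and Species X — a synapomorphy uniting that clade.
cranial crest: derived state 'present' in Species X only — an autapomorphy, so it tells us nothing about relationships among taxa.
Only Species L and Species X show the derived state 'present' for leaf margin serrate, supporting them as a clade.
All ingroup taxa share the derived state 'present' for compound eyes; it defines the ingroup but does not resolve relationships within it.
dorsal spines: derived state 'present' in Species X only — an autapomorphy, so it tells us nothing about relationships among taxa.
Most parsimonious ingroup topology: ((Species M,(Species L,Species X)),Species F).
Species L and Species M share a more recent common ancestor with each other than either does with Species F, so Species F is the least closely related of the three.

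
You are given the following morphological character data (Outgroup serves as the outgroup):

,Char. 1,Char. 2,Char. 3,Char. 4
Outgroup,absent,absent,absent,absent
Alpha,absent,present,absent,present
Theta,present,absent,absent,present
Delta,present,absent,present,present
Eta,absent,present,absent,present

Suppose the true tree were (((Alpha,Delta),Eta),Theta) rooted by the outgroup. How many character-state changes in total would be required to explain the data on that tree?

Map each character onto (((Alpha,Delta),Eta),Theta) (rooted by Outgroup) and count the minimum state changes it requires (Fitch parsimony):
Char. 1: 2; Char. 2: 2; Char. 3: 1; Char. 4: 1.
Total tree length = 6.

6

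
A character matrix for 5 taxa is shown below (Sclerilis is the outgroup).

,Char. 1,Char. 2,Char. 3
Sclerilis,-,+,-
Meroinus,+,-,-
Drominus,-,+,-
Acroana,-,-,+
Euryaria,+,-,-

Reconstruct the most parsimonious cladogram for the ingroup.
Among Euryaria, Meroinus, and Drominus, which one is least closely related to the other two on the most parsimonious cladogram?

Character polarity is set by the outgroup: the derived state is whichever differs from the outgroup's state, so for Char. 2 the derived state is '-', and for the remaining characters it is '+'.
Char. 1 (derived state '+') is shared by Euryaria and Meroinus — a synapomorphy uniting that clade.
Char. 2: derived state '-' in Acroana, Euryaria, and Meroinus only — synapomorphy for {Acroana, Euryaria, Meroinus}.
Char. 3: derived state '+' in Acroana only — an autapomorphy, so it tells us nothing about relationships among taxa.
Most parsimonious ingroup topology: (((Meroinus,Euryaria),Acroana),Drominus).
Meroinus and Euryaria share a more recent common ancestor with each other than either does with Drominus, so Drominus is the least closely related of the three.

Drominus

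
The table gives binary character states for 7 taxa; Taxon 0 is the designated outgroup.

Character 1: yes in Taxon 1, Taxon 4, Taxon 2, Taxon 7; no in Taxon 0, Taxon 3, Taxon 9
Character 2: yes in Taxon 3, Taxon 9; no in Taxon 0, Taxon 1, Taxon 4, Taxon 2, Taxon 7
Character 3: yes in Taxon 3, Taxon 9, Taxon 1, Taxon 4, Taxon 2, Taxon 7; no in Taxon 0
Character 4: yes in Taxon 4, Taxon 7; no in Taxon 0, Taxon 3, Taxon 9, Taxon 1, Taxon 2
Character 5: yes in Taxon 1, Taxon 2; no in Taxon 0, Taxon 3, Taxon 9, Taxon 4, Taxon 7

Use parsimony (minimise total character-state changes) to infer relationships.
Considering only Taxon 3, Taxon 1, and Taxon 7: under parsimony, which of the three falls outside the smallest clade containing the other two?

Taxon 3

The outgroup has state 'no' for every character, so 'yes' is the derived state throughout.
Only Taxon 1, Taxon 2, Taxon 4, and Taxon 7 show the derived state 'yes' for Character 1, supporting them as a clade.
Only Taxon 3 and Taxon 9 show the derived state 'yes' for Character 2, supporting them as a clade.
Character 3 (derived state 'yes') is shared by all ingroup taxa — unites the whole ingroup.
Character 4: derived state 'yes' in Taxon 4 and Taxon 7 only — synapomorphy for {Taxon 4, Taxon 7}.
Character 5 (derived state 'yes') is shared by Taxon 1 and Taxon 2 — a synapomorphy uniting that clade.
Most parsimonious ingroup topology: ((Taxon 3,Taxon 9),((Taxon 1,Taxon 2),(Taxon 4,Taxon 7))).
Taxon 7 and Taxon 1 share a more recent common ancestor with each other than either does with Taxon 3, so Taxon 3 is the least closely related of the three.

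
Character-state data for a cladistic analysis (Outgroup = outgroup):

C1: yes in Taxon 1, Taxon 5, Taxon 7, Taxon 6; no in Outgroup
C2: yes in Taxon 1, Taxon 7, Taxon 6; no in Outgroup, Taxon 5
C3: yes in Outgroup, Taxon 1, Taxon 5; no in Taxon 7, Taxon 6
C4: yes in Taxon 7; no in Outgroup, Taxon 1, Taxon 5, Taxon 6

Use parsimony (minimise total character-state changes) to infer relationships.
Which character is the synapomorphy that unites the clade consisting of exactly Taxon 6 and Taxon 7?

Character polarity is set by the outgroup: the derived state is whichever differs from the outgroup's state, so for C3 the derived state is 'no', and for the remaining characters it is 'yes'.
All ingroup taxa share the derived state 'yes' for C1; it defines the ingroup but does not resolve relationships within it.
C2: derived state 'yes' in Taxon 1, Taxon 6, and Taxon 7 only — synapomorphy for {Taxon 1, Taxon 6, Taxon 7}.
C3 (derived state 'no') is shared by Taxon 6 and Taxon 7 — a synapomorphy uniting that clade.
C4: derived state 'yes' in Taxon 7 only — an autapomorphy, so it tells us nothing about relationships among taxa.
Most parsimonious ingroup topology: ((Taxon 1,(Taxon 7,Taxon 6)),Taxon 5).
The clade {Taxon 6, Taxon 7} is supported by C3: its derived state 'no' occurs in exactly those taxa and in no other taxon (including the outgroup).

C3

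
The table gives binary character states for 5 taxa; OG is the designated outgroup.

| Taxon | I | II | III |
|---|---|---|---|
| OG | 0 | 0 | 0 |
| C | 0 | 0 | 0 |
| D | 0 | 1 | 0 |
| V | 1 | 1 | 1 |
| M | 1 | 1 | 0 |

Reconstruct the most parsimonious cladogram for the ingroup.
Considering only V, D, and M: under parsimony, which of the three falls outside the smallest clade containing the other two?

The outgroup has state '0' for every character, so '1' is the derived state throughout.
Only M and V show the derived state '1' for I, supporting them as a clade.
II: derived state '1' in D, M, and V only — synapomorphy for {D, M, V}.
III (derived state '1') is unique to V (autapomorphy; uninformative for grouping).
Most parsimonious ingroup topology: ((D,(M,V)),C).
V and M share a more recent common ancestor with each other than either does with D, so D is the least closely related of the three.

D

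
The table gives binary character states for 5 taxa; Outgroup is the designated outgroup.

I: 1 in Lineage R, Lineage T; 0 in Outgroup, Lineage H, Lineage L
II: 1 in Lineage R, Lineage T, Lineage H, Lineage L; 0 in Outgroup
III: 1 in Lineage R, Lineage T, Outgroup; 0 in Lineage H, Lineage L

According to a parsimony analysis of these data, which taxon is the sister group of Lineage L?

Character polarity is set by the outgroup: the derived state is whichever differs from the outgroup's state, so for III the derived state is '0', and for the remaining characters it is '1'.
I: derived state '1' in Lineage R and Lineage T only — synapomorphy for {Lineage R, Lineage T}.
All ingroup taxa share the derived state '1' for II; it defines the ingroup but does not resolve relationships within it.
III (derived state '0') is shared by Lineage H and Lineage L — a synapomorphy uniting that clade.
Most parsimonious ingroup topology: ((Lineage R,Lineage T),(Lineage H,Lineage L)).
Lineage L and Lineage H form a cherry on this tree, so they are sister taxa.

Lineage H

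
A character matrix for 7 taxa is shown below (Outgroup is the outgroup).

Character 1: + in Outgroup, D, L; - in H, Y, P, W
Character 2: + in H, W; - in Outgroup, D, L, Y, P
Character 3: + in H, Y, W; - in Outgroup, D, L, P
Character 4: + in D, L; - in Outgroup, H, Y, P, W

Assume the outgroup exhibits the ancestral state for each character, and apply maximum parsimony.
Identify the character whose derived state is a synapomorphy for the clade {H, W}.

Character polarity is set by the outgroup: the derived state is whichever differs from the outgroup's state, so for Character 1 the derived state is '-', and for the remaining characters it is '+'.
Character 1: derived state '-' in H, P, W, and Y only — synapomorphy for {H, P, W, Y}.
Character 2 (derived state '+') is shared by H and W — a synapomorphy uniting that clade.
Character 3 (derived state '+') is shared by H, W, and Y — a synapomorphy uniting that clade.
Character 4 (derived state '+') is shared by D and L — a synapomorphy uniting that clade.
Most parsimonious ingroup topology: ((D,L),(((H,W),Y),P)).
The clade {H, W} is supported by Character 2: its derived state '+' occurs in exactly those taxa and in no other taxon (including the outgroup).

Character 2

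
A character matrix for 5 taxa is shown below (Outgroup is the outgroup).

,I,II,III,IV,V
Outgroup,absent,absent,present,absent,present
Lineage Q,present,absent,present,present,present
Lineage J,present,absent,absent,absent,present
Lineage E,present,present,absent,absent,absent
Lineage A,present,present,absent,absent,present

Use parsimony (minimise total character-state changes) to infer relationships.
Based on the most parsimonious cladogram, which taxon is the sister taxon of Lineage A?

Character polarity is set by the outgroup: the derived state is whichever differs from the outgroup's state, so for III, V the derived state is 'absent', and for the remaining characters it is 'present'.
I (derived state 'present') is shared by all ingroup taxa — unites the whole ingroup.
II (derived state 'present') is shared by Lineage A and Lineage E — a synapomorphy uniting that clade.
III: derived state 'absent' in Lineage A, Lineage E, and Lineage J only — synapomorphy for {Lineage A, Lineage E, Lineage J}.
IV (derived state 'present') is unique to Lineage Q (autapomorphy; uninformative for grouping).
V: derived state 'absent' in Lineage E only — an autapomorphy, so it tells us nothing about relationships among taxa.
Most parsimonious ingroup topology: (Lineage Q,(Lineage J,(Lineage E,Lineage A))).
Lineage A and Lineage E form a cherry on this tree, so they are sister taxa.

Lineage E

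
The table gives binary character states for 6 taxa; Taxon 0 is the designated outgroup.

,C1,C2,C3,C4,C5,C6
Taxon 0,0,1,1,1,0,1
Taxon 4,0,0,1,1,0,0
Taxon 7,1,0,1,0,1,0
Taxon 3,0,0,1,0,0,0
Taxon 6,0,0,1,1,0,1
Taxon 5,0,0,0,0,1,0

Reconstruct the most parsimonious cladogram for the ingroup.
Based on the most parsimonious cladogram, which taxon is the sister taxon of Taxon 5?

Character polarity is set by the outgroup: the derived state is whichever differs from the outgroup's state, so for C2, C3, C4, C6 the derived state is '0', and for the remaining characters it is '1'.
C1 (derived state '1') is unique to Taxon 7 (autapomorphy; uninformative for grouping).
All ingroup taxa share the derived state '0' for C2; it defines the ingroup but does not resolve relationships within it.
C3 (derived state '0') is unique to Taxon 5 (autapomorphy; uninformative for grouping).
C4: derived state '0' in Taxon 3, Taxon 5, and Taxon 7 only — synapomorphy for {Taxon 3, Taxon 5, Taxon 7}.
C5 (derived state '1') is shared by Taxon 5 and Taxon 7 — a synapomorphy uniting that clade.
C6: derived state '0' in Taxon 3, Taxon 4, Taxon 5, and Taxon 7 only — synapomorphy for {Taxon 3, Taxon 4, Taxon 5, Taxon 7}.
Most parsimonious ingroup topology: ((Taxon 4,((Taxon 7,Taxon 5),Taxon 3)),Taxon 6).
Taxon 5 and Taxon 7 form a cherry on this tree, so they are sister taxa.

Taxon 7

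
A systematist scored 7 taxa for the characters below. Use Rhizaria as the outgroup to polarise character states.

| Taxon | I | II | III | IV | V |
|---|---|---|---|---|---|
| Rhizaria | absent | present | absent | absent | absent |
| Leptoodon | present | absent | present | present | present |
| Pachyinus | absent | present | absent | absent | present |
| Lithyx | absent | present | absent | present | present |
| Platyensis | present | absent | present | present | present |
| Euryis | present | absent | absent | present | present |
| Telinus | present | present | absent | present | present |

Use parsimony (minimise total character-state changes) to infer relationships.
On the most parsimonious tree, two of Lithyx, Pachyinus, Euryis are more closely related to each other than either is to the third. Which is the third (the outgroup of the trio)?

Pachyinus

Character polarity is set by the outgroup: the derived state is whichever differs from the outgroup's state, so for II the derived state is 'absent', and for the remaining characters it is 'present'.
Only Euryis, Leptoodon, Platyensis, and Telinus show the derived state 'present' for I, supporting them as a clade.
II (derived state 'absent') is shared by Euryis, Leptoodon, and Platyensis — a synapomorphy uniting that clade.
III (derived state 'present') is shared by Leptoodon and Platyensis — a synapomorphy uniting that clade.
IV (derived state 'present') is shared by Euryis, Leptoodon, Lithyx, Platyensis, and Telinus — a synapomorphy uniting that clade.
V (derived state 'present') is shared by all ingroup taxa — unites the whole ingroup.
Most parsimonious ingroup topology: (((((Leptoodon,Platyensis),Euryis),Telinus),Lithyx),Pachyinus).
Euryis and Lithyx share a more recent common ancestor with each other than either does with Pachyinus, so Pachyinus is the least closely related of the three.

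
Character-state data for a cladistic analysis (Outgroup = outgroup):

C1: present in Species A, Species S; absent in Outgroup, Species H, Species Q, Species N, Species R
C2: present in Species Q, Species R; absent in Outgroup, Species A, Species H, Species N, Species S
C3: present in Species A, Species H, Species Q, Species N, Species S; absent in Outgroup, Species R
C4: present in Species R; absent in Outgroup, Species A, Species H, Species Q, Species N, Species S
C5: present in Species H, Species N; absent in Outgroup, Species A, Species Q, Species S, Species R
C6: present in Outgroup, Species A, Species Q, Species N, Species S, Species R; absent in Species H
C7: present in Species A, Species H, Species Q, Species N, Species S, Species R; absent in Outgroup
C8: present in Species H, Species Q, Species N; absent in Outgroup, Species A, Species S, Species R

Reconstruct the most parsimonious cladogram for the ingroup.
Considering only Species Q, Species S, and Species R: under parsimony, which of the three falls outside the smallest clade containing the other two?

Species R

Character polarity is set by the outgroup: the derived state is whichever differs from the outgroup's state, so for C6 the derived state is 'absent', and for the remaining characters it is 'present'.
C1 (derived state 'present') is shared by Species A and Species S — a synapomorphy uniting that clade.
C2 groups Species Q and Species R, which is incompatible with the clades supported by the remaining characters; treating it as convergent (homoplasy) costs fewer steps than any alternative tree.
C3: derived state 'present' in Species A, Species H, Species N, Species Q, and Species S only — synapomorphy for {Species A, Species H, Species N, Species Q, Species S}.
C4: derived state 'present' in Species R only — an autapomorphy, so it tells us nothing about relationships among taxa.
C5: derived state 'present' in Species H and Species N only — synapomorphy for {Species H, Species N}.
C6: derived state 'absent' in Species H only — an autapomorphy, so it tells us nothing about relationships among taxa.
C7 (derived state 'present') is shared by all ingroup taxa — unites the whole ingroup.
Only Species H, Species N, and Species Q show the derived state 'present' for C8, supporting them as a clade.
Most parsimonious ingroup topology: (((Species A,Species S),((Species H,Species N),Species Q)),Species R).
Species S and Species Q share a more recent common ancestor with each other than either does with Species R, so Species R is the least closely related of the three.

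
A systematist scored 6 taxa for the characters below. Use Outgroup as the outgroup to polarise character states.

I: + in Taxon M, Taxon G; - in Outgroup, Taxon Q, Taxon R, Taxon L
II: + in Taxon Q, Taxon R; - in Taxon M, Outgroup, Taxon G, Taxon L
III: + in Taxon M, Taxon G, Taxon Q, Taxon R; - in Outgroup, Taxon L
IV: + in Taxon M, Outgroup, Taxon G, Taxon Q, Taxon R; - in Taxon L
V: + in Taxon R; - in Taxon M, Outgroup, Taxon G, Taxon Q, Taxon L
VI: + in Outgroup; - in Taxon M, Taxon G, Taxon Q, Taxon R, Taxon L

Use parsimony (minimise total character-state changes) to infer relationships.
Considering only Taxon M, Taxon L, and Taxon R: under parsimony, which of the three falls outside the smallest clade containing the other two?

Taxon L

Character polarity is set by the outgroup: the derived state is whichever differs from the outgroup's state, so for IV, VI the derived state is '-', and for the remaining characters it is '+'.
Only Taxon G and Taxon M show the derived state '+' for I, supporting them as a clade.
II (derived state '+') is shared by Taxon Q and Taxon R — a synapomorphy uniting that clade.
III: derived state '+' in Taxon G, Taxon M, Taxon Q, and Taxon R only — synapomorphy for {Taxon G, Taxon M, Taxon Q, Taxon R}.
IV (derived state '-') is unique to Taxon L (autapomorphy; uninformative for grouping).
V: derived state '+' in Taxon R only — an autapomorphy, so it tells us nothing about relationships among taxa.
VI (derived state '-') is shared by all ingroup taxa — unites the whole ingroup.
Most parsimonious ingroup topology: (((Taxon R,Taxon Q),(Taxon M,Taxon G)),Taxon L).
Taxon R and Taxon M share a more recent common ancestor with each other than either does with Taxon L, so Taxon L is the least closely related of the three.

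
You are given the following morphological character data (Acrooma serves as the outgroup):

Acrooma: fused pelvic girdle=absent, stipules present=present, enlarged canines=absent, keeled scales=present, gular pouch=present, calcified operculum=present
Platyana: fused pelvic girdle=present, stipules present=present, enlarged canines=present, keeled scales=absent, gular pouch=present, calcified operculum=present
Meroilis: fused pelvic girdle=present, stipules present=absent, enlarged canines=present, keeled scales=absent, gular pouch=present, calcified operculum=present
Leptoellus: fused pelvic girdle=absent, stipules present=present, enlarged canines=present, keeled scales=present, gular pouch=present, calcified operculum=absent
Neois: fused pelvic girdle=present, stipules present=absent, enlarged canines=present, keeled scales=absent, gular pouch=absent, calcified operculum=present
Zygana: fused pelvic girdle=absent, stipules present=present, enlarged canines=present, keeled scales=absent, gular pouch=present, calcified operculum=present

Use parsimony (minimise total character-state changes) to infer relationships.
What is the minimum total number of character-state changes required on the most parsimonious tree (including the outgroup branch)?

Character polarity is set by the outgroup: the derived state is whichever differs from the outgroup's state, so for stipules present, keeled scales, gular pouch, calcified operculum the derived state is 'absent', and for the remaining characters it is 'present'.
fused pelvic girdle (derived state 'present') is shared by Meroilis, Neois, and Platyana — a synapomorphy uniting that clade.
stipules present (derived state 'absent') is shared by Meroilis and Neois — a synapomorphy uniting that clade.
All ingroup taxa share the derived state 'present' for enlarged canines; it defines the ingroup but does not resolve relationships within it.
keeled scales: derived state 'absent' in Meroilis, Neois, Platyana, and Zygana only — synapomorphy for {Meroilis, Neois, Platyana, Zygana}.
gular pouch (derived state 'absent') is unique to Neois (autapomorphy; uninformative for grouping).
calcified operculum (derived state 'absent') is unique to Leptoellus (autapomorphy; uninformative for grouping).
Most parsimonious ingroup topology: (((Platyana,(Meroilis,Neois)),Zygana),Leptoellus).
Changes per character on this tree: fused pelvic girdle: 1; stipules present: 1; enlarged canines: 1; keeled scales: 1; gular pouch: 1; calcified operculum: 1.
Total = 6.

6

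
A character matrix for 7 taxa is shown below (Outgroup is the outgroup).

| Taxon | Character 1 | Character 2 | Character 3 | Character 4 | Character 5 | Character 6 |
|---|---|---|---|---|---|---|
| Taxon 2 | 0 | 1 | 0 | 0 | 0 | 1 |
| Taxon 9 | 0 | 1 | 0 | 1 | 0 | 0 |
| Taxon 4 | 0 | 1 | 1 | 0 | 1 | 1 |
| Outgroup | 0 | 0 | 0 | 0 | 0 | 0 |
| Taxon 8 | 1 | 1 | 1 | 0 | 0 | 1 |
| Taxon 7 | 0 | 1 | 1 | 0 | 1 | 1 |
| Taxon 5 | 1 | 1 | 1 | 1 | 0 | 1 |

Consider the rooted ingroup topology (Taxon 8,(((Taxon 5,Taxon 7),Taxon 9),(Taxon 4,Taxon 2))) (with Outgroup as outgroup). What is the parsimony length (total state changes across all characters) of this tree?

12

Map each character onto (Taxon 8,(((Taxon 5,Taxon 7),Taxon 9),(Taxon 4,Taxon 2))) (rooted by Outgroup) and count the minimum state changes it requires (Fitch parsimony):
Character 1: 2; Character 2: 1; Character 3: 3; Character 4: 2; Character 5: 2; Character 6: 2.
Total tree length = 12.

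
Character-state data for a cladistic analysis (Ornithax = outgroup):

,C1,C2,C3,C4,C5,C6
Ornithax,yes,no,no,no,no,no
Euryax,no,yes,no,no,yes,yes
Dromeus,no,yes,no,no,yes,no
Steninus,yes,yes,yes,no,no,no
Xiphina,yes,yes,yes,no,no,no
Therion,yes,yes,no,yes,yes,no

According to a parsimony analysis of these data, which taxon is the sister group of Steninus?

Character polarity is set by the outgroup: the derived state is whichever differs from the outgroup's state, so for C1 the derived state is 'no', and for the remaining characters it is 'yes'.
C1 (derived state 'no') is shared by Dromeus and Euryax — a synapomorphy uniting that clade.
All ingroup taxa share the derived state 'yes' for C2; it defines the ingroup but does not resolve relationships within it.
Only Steninus and Xiphina show the derived state 'yes' for C3, supporting them as a clade.
C4: derived state 'yes' in Therion only — an autapomorphy, so it tells us nothing about relationships among taxa.
Only Dromeus, Euryax, and Therion show the derived state 'yes' for C5, supporting them as a clade.
C6: derived state 'yes' in Euryax only — an autapomorphy, so it tells us nothing about relationships among taxa.
Most parsimonious ingroup topology: (((Euryax,Dromeus),Therion),(Steninus,Xiphina)).
Steninus and Xiphina form a cherry on this tree, so they are sister taxa.

Xiphina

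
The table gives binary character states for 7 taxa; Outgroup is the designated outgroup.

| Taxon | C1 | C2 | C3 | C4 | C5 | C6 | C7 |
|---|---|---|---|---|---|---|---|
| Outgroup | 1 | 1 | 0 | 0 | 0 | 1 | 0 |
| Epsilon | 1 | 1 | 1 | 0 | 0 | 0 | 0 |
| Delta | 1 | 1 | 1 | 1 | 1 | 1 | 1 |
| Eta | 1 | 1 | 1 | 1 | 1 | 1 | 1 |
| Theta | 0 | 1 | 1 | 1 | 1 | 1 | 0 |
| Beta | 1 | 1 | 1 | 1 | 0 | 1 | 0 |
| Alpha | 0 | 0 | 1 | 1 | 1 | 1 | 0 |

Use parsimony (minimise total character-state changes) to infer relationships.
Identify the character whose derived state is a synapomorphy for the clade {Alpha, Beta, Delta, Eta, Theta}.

Character polarity is set by the outgroup: the derived state is whichever differs from the outgroup's state, so for C1, C2, C6 the derived state is '0', and for the remaining characters it is '1'.
C1: derived state '0' in Alpha and Theta only — synapomorphy for {Alpha, Theta}.
C2 (derived state '0') is unique to Alpha (autapomorphy; uninformative for grouping).
All ingroup taxa share the derived state '1' for C3; it defines the ingroup but does not resolve relationships within it.
C4 (derived state '1') is shared by Alpha, Beta, Delta, Eta, and Theta — a synapomorphy uniting that clade.
C5: derived state '1' in Alpha, Delta, Eta, and Theta only — synapomorphy for {Alpha, Delta, Eta, Theta}.
C6 (derived state '0') is unique to Epsilon (autapomorphy; uninformative for grouping).
C7 (derived state '1') is shared by Delta and Eta — a synapomorphy uniting that clade.
Most parsimonious ingroup topology: (Epsilon,(((Delta,Eta),(Theta,Alpha)),Beta)).
The clade {Alpha, Beta, Delta, Eta, Theta} is supported by C4: its derived state '1' occurs in exactly those taxa and in no other taxon (including the outgroup).

C4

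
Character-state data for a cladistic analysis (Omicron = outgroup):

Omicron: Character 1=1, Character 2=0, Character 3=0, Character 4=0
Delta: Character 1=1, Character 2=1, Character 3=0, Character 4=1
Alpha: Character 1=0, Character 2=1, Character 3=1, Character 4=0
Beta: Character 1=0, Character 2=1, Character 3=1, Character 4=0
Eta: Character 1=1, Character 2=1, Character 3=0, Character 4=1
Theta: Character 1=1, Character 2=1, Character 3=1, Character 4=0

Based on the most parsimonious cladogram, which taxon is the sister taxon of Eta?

Delta

Character polarity is set by the outgroup: the derived state is whichever differs from the outgroup's state, so for Character 1 the derived state is '0', and for the remaining characters it is '1'.
Only Alpha and Beta show the derived state '0' for Character 1, supporting them as a clade.
Character 2 (derived state '1') is shared by all ingroup taxa — unites the whole ingroup.
Character 3 (derived state '1') is shared by Alpha, Beta, and Theta — a synapomorphy uniting that clade.
Character 4 (derived state '1') is shared by Delta and Eta — a synapomorphy uniting that clade.
Most parsimonious ingroup topology: ((Delta,Eta),((Alpha,Beta),Theta)).
Eta and Delta form a cherry on this tree, so they are sister taxa.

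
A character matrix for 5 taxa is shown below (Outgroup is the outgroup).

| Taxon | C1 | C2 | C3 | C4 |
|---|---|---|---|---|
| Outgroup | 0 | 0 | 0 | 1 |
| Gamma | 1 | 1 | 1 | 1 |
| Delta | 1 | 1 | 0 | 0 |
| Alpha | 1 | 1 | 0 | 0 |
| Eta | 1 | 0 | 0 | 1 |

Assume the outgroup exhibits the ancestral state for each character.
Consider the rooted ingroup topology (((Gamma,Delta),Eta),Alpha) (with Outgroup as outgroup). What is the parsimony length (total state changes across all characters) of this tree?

6

Map each character onto (((Gamma,Delta),Eta),Alpha) (rooted by Outgroup) and count the minimum state changes it requires (Fitch parsimony):
C1: 1; C2: 2; C3: 1; C4: 2.
Total tree length = 6.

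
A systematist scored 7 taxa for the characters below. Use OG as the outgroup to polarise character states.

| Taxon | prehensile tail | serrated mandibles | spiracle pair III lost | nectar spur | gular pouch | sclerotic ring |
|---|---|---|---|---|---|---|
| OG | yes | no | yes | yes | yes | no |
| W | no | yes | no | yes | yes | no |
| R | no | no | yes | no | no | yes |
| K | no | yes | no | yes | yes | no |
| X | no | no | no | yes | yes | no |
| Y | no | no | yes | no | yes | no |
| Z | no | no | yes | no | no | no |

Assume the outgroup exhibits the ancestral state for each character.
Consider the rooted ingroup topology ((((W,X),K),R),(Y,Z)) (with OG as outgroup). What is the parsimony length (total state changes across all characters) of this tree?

9

Map each character onto ((((W,X),K),R),(Y,Z)) (rooted by OG) and count the minimum state changes it requires (Fitch parsimony):
prehensile tail: 1; serrated mandibles: 2; spiracle pair III lost: 1; nectar spur: 2; gular pouch: 2; sclerotic ring: 1.
Total tree length = 9.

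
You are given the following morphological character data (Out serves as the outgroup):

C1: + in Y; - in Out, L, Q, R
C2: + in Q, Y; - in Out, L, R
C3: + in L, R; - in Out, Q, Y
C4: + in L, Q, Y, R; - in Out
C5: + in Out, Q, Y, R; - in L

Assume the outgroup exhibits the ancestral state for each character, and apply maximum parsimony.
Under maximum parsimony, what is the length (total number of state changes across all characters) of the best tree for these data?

Character polarity is set by the outgroup: the derived state is whichever differs from the outgroup's state, so for C5 the derived state is '-', and for the remaining characters it is '+'.
C1 (derived state '+') is unique to Y (autapomorphy; uninformative for grouping).
Only Q and Y show the derived state '+' for C2, supporting them as a clade.
C3: derived state '+' in L and R only — synapomorphy for {L, R}.
All ingroup taxa share the derived state '+' for C4; it defines the ingroup but does not resolve relationships within it.
C5 (derived state '-') is unique to L (autapomorphy; uninformative for grouping).
Most parsimonious ingroup topology: ((L,R),(Q,Y)).
Changes per character on this tree: C1: 1; C2: 1; C3: 1; C4: 1; C5: 1.
Total = 5.

5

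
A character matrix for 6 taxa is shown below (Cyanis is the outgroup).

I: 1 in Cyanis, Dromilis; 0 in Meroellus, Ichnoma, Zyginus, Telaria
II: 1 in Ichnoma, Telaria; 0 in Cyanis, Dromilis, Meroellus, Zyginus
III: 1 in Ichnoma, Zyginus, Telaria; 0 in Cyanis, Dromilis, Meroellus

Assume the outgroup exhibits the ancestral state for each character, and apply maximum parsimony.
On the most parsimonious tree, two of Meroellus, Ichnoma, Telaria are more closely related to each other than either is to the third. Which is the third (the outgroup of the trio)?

Character polarity is set by the outgroup: the derived state is whichever differs from the outgroup's state, so for I the derived state is '0', and for the remaining characters it is '1'.
Only Ichnoma, Meroellus, Telaria, and Zyginus show the derived state '0' for I, supporting them as a clade.
Only Ichnoma and Telaria show the derived state '1' for II, supporting them as a clade.
Only Ichnoma, Telaria, and Zyginus show the derived state '1' for III, supporting them as a clade.
Most parsimonious ingroup topology: (Dromilis,(Meroellus,((Ichnoma,Telaria),Zyginus))).
Telaria and Ichnoma share a more recent common ancestor with each other than either does with Meroellus, so Meroellus is the least closely related of the three.

Meroellus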